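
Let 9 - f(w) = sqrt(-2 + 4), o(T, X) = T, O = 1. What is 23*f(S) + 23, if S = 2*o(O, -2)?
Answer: 230 - 23*sqrt(2) ≈ 197.47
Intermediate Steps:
S = 2 (S = 2*1 = 2)
f(w) = 9 - sqrt(2) (f(w) = 9 - sqrt(-2 + 4) = 9 - sqrt(2))
23*f(S) + 23 = 23*(9 - sqrt(2)) + 23 = (207 - 23*sqrt(2)) + 23 = 230 - 23*sqrt(2)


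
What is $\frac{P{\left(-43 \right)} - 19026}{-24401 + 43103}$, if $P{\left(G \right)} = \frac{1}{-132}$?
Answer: $- \frac{2511433}{2468664} \approx -1.0173$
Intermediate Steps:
$P{\left(G \right)} = - \frac{1}{132}$
$\frac{P{\left(-43 \right)} - 19026}{-24401 + 43103} = \frac{- \frac{1}{132} - 19026}{-24401 + 43103} = - \frac{2511433}{132 \cdot 18702} = \left(- \frac{2511433}{132}\right) \frac{1}{18702} = - \frac{2511433}{2468664}$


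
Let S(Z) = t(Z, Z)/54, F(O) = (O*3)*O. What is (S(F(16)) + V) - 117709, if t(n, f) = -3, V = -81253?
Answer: -3581317/18 ≈ -1.9896e+5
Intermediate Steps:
F(O) = 3*O² (F(O) = (3*O)*O = 3*O²)
S(Z) = -1/18 (S(Z) = -3/54 = -3*1/54 = -1/18)
(S(F(16)) + V) - 117709 = (-1/18 - 81253) - 117709 = -1462555/18 - 117709 = -3581317/18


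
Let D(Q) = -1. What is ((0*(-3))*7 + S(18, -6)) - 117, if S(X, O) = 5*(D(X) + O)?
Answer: -152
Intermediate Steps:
S(X, O) = -5 + 5*O (S(X, O) = 5*(-1 + O) = -5 + 5*O)
((0*(-3))*7 + S(18, -6)) - 117 = ((0*(-3))*7 + (-5 + 5*(-6))) - 117 = (0*7 + (-5 - 30)) - 117 = (0 - 35) - 117 = -35 - 117 = -152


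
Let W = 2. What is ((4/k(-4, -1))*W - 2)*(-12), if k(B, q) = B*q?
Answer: 0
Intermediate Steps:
((4/k(-4, -1))*W - 2)*(-12) = ((4/((-4*(-1))))*2 - 2)*(-12) = ((4/4)*2 - 2)*(-12) = ((4*(¼))*2 - 2)*(-12) = (1*2 - 2)*(-12) = (2 - 2)*(-12) = 0*(-12) = 0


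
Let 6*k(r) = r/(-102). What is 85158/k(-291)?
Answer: 17372232/97 ≈ 1.7910e+5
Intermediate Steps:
k(r) = -r/612 (k(r) = (r/(-102))/6 = (r*(-1/102))/6 = (-r/102)/6 = -r/612)
85158/k(-291) = 85158/((-1/612*(-291))) = 85158/(97/204) = 85158*(204/97) = 17372232/97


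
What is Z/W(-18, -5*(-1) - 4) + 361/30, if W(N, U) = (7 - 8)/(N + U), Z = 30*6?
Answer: 92161/30 ≈ 3072.0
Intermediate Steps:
Z = 180
W(N, U) = -1/(N + U)
Z/W(-18, -5*(-1) - 4) + 361/30 = 180/((-1/(-18 + (-5*(-1) - 4)))) + 361/30 = 180/((-1/(-18 + (5 - 4)))) + 361*(1/30) = 180/((-1/(-18 + 1))) + 361/30 = 180/((-1/(-17))) + 361/30 = 180/((-1*(-1/17))) + 361/30 = 180/(1/17) + 361/30 = 180*17 + 361/30 = 3060 + 361/30 = 92161/30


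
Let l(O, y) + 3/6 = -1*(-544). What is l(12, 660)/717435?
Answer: 1087/1434870 ≈ 0.00075756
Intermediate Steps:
l(O, y) = 1087/2 (l(O, y) = -1/2 - 1*(-544) = -1/2 + 544 = 1087/2)
l(12, 660)/717435 = (1087/2)/717435 = (1087/2)*(1/717435) = 1087/1434870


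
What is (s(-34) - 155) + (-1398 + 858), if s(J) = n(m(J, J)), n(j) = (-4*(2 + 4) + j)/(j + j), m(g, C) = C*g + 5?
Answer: -537551/774 ≈ -694.51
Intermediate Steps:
m(g, C) = 5 + C*g
n(j) = (-24 + j)/(2*j) (n(j) = (-4*6 + j)/((2*j)) = (-24 + j)*(1/(2*j)) = (-24 + j)/(2*j))
s(J) = (-19 + J²)/(2*(5 + J²)) (s(J) = (-24 + (5 + J*J))/(2*(5 + J*J)) = (-24 + (5 + J²))/(2*(5 + J²)) = (-19 + J²)/(2*(5 + J²)))
(s(-34) - 155) + (-1398 + 858) = ((-19 + (-34)²)/(2*(5 + (-34)²)) - 155) + (-1398 + 858) = ((-19 + 1156)/(2*(5 + 1156)) - 155) - 540 = ((½)*1137/1161 - 155) - 540 = ((½)*(1/1161)*1137 - 155) - 540 = (379/774 - 155) - 540 = -119591/774 - 540 = -537551/774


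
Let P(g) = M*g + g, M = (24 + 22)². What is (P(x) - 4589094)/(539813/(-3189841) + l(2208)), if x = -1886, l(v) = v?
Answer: -27374437140796/7042629115 ≈ -3887.0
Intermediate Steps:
M = 2116 (M = 46² = 2116)
P(g) = 2117*g (P(g) = 2116*g + g = 2117*g)
(P(x) - 4589094)/(539813/(-3189841) + l(2208)) = (2117*(-1886) - 4589094)/(539813/(-3189841) + 2208) = (-3992662 - 4589094)/(539813*(-1/3189841) + 2208) = -8581756/(-539813/3189841 + 2208) = -8581756/7042629115/3189841 = -8581756*3189841/7042629115 = -27374437140796/7042629115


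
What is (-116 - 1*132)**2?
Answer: 61504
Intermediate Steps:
(-116 - 1*132)**2 = (-116 - 132)**2 = (-248)**2 = 61504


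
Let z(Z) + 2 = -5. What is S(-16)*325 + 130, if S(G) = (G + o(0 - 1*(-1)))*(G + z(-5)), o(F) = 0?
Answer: 119730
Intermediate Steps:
z(Z) = -7 (z(Z) = -2 - 5 = -7)
S(G) = G*(-7 + G) (S(G) = (G + 0)*(G - 7) = G*(-7 + G))
S(-16)*325 + 130 = -16*(-7 - 16)*325 + 130 = -16*(-23)*325 + 130 = 368*325 + 130 = 119600 + 130 = 119730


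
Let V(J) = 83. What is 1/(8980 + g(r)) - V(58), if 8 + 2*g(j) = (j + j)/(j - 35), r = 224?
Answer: -20117845/242384 ≈ -83.000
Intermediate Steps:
g(j) = -4 + j/(-35 + j) (g(j) = -4 + ((j + j)/(j - 35))/2 = -4 + ((2*j)/(-35 + j))/2 = -4 + (2*j/(-35 + j))/2 = -4 + j/(-35 + j))
1/(8980 + g(r)) - V(58) = 1/(8980 + (140 - 3*224)/(-35 + 224)) - 1*83 = 1/(8980 + (140 - 672)/189) - 83 = 1/(8980 + (1/189)*(-532)) - 83 = 1/(8980 - 76/27) - 83 = 1/(242384/27) - 83 = 27/242384 - 83 = -20117845/242384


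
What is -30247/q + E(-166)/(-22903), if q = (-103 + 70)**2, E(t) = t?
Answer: -692566267/24941367 ≈ -27.768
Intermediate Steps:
q = 1089 (q = (-33)**2 = 1089)
-30247/q + E(-166)/(-22903) = -30247/1089 - 166/(-22903) = -30247*1/1089 - 166*(-1/22903) = -30247/1089 + 166/22903 = -692566267/24941367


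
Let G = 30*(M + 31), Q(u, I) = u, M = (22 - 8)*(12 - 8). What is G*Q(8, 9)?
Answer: 20880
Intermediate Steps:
M = 56 (M = 14*4 = 56)
G = 2610 (G = 30*(56 + 31) = 30*87 = 2610)
G*Q(8, 9) = 2610*8 = 20880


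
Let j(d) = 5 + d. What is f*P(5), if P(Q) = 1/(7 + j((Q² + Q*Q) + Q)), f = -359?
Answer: -359/67 ≈ -5.3582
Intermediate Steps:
P(Q) = 1/(12 + Q + 2*Q²) (P(Q) = 1/(7 + (5 + ((Q² + Q*Q) + Q))) = 1/(7 + (5 + ((Q² + Q²) + Q))) = 1/(7 + (5 + (2*Q² + Q))) = 1/(7 + (5 + (Q + 2*Q²))) = 1/(7 + (5 + Q + 2*Q²)) = 1/(12 + Q + 2*Q²))
f*P(5) = -359/(12 + 5*(1 + 2*5)) = -359/(12 + 5*(1 + 10)) = -359/(12 + 5*11) = -359/(12 + 55) = -359/67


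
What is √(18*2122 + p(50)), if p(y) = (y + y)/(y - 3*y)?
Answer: √38195 ≈ 195.44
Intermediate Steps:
p(y) = -1 (p(y) = (2*y)/((-2*y)) = (2*y)*(-1/(2*y)) = -1)
√(18*2122 + p(50)) = √(18*2122 - 1) = √(38196 - 1) = √38195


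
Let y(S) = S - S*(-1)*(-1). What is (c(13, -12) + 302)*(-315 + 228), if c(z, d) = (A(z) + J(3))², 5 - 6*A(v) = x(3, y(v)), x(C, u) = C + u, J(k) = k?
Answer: -81722/3 ≈ -27241.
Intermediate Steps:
y(S) = 0 (y(S) = S - (-S)*(-1) = S - S = 0)
A(v) = ⅓ (A(v) = ⅚ - (3 + 0)/6 = ⅚ - ⅙*3 = ⅚ - ½ = ⅓)
c(z, d) = 100/9 (c(z, d) = (⅓ + 3)² = (10/3)² = 100/9)
(c(13, -12) + 302)*(-315 + 228) = (100/9 + 302)*(-315 + 228) = (2818/9)*(-87) = -81722/3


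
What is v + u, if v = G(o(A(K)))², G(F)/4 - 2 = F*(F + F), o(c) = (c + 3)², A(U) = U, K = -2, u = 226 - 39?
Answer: 443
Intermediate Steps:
u = 187
o(c) = (3 + c)²
G(F) = 8 + 8*F² (G(F) = 8 + 4*(F*(F + F)) = 8 + 4*(F*(2*F)) = 8 + 4*(2*F²) = 8 + 8*F²)
v = 256 (v = (8 + 8*((3 - 2)²)²)² = (8 + 8*(1²)²)² = (8 + 8*1²)² = (8 + 8*1)² = (8 + 8)² = 16² = 256)
v + u = 256 + 187 = 443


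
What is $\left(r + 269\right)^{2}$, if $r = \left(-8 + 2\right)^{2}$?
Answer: $93025$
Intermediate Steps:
$r = 36$ ($r = \left(-6\right)^{2} = 36$)
$\left(r + 269\right)^{2} = \left(36 + 269\right)^{2} = 305^{2} = 93025$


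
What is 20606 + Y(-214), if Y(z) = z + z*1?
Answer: 20178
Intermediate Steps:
Y(z) = 2*z (Y(z) = z + z = 2*z)
20606 + Y(-214) = 20606 + 2*(-214) = 20606 - 428 = 20178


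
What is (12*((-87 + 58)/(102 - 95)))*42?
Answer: -2088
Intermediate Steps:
(12*((-87 + 58)/(102 - 95)))*42 = (12*(-29/7))*42 = -348/7*42 = -2088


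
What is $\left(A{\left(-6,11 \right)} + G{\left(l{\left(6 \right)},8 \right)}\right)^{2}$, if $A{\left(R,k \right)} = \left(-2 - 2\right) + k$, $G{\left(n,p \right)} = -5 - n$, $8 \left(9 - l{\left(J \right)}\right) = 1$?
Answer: $\frac{3025}{64} \approx 47.266$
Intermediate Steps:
$l{\left(J \right)} = \frac{71}{8}$ ($l{\left(J \right)} = 9 - \frac{1}{8} = \frac{71}{8}$)
$A{\left(R,k \right)} = -4 + k$
$\left(A{\left(-6,11 \right)} + G{\left(l{\left(6 \right)},8 \right)}\right)^{2} = \left(\left(-4 + 11\right) - \frac{111}{8}\right)^{2} = \left(7 - \frac{111}{8}\right)^{2} = \left(- \frac{55}{8}\right)^{2} = \frac{3025}{64}$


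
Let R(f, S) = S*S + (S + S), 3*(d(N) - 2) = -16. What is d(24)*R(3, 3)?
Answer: -50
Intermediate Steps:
d(N) = -10/3 (d(N) = 2 + (⅓)*(-16) = 2 - 16/3 = -10/3)
R(f, S) = S² + 2*S
d(24)*R(3, 3) = -10*(2 + 3) = -10*5 = -10/3*15 = -50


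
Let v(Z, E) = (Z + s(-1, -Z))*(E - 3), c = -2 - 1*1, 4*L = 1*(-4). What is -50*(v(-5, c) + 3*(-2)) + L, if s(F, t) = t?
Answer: 299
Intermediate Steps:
L = -1 (L = (1*(-4))/4 = (1/4)*(-4) = -1)
c = -3 (c = -2 - 1 = -3)
v(Z, E) = 0 (v(Z, E) = (Z - Z)*(E - 3) = 0*(-3 + E) = 0)
-50*(v(-5, c) + 3*(-2)) + L = -50*(0 + 3*(-2)) - 1 = -50*(0 - 6) - 1 = -50*(-6) - 1 = 300 - 1 = 299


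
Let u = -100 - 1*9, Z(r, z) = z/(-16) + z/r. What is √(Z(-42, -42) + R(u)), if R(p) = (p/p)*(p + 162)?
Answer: √906/4 ≈ 7.5250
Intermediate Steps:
Z(r, z) = -z/16 + z/r (Z(r, z) = z*(-1/16) + z/r = -z/16 + z/r)
u = -109 (u = -100 - 9 = -109)
R(p) = 162 + p (R(p) = 1*(162 + p) = 162 + p)
√(Z(-42, -42) + R(u)) = √((-1/16*(-42) - 42/(-42)) + (162 - 109)) = √((21/8 - 42*(-1/42)) + 53) = √((21/8 + 1) + 53) = √(29/8 + 53) = √(453/8) = √906/4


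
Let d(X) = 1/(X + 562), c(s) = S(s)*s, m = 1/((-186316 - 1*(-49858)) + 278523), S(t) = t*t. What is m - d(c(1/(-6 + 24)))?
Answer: -165049099/93126022605 ≈ -0.0017723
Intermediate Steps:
S(t) = t**2
m = 1/142065 (m = 1/((-186316 + 49858) + 278523) = 1/(-136458 + 278523) = 1/142065 ≈ 7.0390e-6)
c(s) = s**3 (c(s) = s**2*s = s**3)
d(X) = 1/(562 + X)
m - d(c(1/(-6 + 24))) = 1/142065 - 1/(562 + (1/(-6 + 24))**3) = 1/142065 - 1/(562 + (1/18)**3) = 1/142065 - 1/(562 + 1/5832) = 1/142065 - 1/3277585/5832 = 1/142065 - 1*5832/3277585 = 1/142065 - 5832/3277585 = -165049099/93126022605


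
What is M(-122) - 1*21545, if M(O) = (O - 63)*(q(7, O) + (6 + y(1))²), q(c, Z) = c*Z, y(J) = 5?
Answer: 114060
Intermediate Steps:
q(c, Z) = Z*c
M(O) = (-63 + O)*(121 + 7*O) (M(O) = (O - 63)*(O*7 + (6 + 5)²) = (-63 + O)*(7*O + 11²) = (-63 + O)*(7*O + 121) = (-63 + O)*(121 + 7*O))
M(-122) - 1*21545 = (-7623 - 320*(-122) + 7*(-122)²) - 1*21545 = (-7623 + 39040 + 7*14884) - 21545 = (-7623 + 39040 + 104188) - 21545 = 135605 - 21545 = 114060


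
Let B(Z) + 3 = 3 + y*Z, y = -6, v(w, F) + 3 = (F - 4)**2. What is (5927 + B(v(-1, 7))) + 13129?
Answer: 19020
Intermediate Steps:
v(w, F) = -3 + (-4 + F)**2 (v(w, F) = -3 + (F - 4)**2 = -3 + (-4 + F)**2)
B(Z) = -6*Z (B(Z) = -3 + (3 - 6*Z) = -6*Z)
(5927 + B(v(-1, 7))) + 13129 = (5927 - 6*(-3 + (-4 + 7)**2)) + 13129 = (5927 - 6*(-3 + 3**2)) + 13129 = (5927 - 6*(-3 + 9)) + 13129 = (5927 - 6*6) + 13129 = (5927 - 36) + 13129 = 5891 + 13129 = 19020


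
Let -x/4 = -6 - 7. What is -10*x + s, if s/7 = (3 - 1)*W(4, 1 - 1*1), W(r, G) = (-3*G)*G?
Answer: -520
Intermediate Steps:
x = 52 (x = -4*(-6 - 7) = -4*(-13) = 52)
W(r, G) = -3*G**2
s = 0 (s = 7*((3 - 1)*(-3*(1 - 1*1)**2)) = 7*(2*(-3*(1 - 1)**2)) = 7*(2*(-3*0**2)) = 7*(2*(-3*0)) = 7*(2*0) = 7*0 = 0)
-10*x + s = -10*52 + 0 = -520 + 0 = -520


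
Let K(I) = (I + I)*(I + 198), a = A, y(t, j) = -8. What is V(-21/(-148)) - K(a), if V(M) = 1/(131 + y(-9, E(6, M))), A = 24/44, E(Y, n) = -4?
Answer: -3223463/14883 ≈ -216.59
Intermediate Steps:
A = 6/11 (A = 24*(1/44) = 6/11 ≈ 0.54545)
a = 6/11 ≈ 0.54545
K(I) = 2*I*(198 + I) (K(I) = (2*I)*(198 + I) = 2*I*(198 + I))
V(M) = 1/123 (V(M) = 1/(131 - 8) = 1/123)
V(-21/(-148)) - K(a) = 1/123 - 2*6*(198 + 6/11)/11 = 1/123 - 2*6*2184/(11*11) = 1/123 - 1*26208/121 = 1/123 - 26208/121 = -3223463/14883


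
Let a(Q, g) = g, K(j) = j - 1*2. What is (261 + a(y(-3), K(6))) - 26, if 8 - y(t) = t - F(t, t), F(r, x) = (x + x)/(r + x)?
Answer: 239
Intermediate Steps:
F(r, x) = 2*x/(r + x) (F(r, x) = (2*x)/(r + x) = 2*x/(r + x))
K(j) = -2 + j (K(j) = j - 2 = -2 + j)
y(t) = 9 - t (y(t) = 8 - (t - 2*t/(t + t)) = 8 - (t - 2*t/(2*t)) = 8 - (t - 2*t*1/(2*t)) = 8 - (t - 1*1) = 8 - (t - 1) = 8 - (-1 + t) = 8 + (1 - t) = 9 - t)
(261 + a(y(-3), K(6))) - 26 = (261 + (-2 + 6)) - 26 = (261 + 4) - 26 = 265 - 26 = 239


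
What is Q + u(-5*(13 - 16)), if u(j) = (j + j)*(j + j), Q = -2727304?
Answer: -2726404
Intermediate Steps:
u(j) = 4*j² (u(j) = (2*j)*(2*j) = 4*j²)
Q + u(-5*(13 - 16)) = -2727304 + 4*(-5*(13 - 16))² = -2727304 + 4*(-5*(-3))² = -2727304 + 4*15² = -2727304 + 4*225 = -2727304 + 900 = -2726404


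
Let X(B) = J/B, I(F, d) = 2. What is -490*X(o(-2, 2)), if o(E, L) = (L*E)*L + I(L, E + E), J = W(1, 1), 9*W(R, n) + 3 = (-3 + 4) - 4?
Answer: -490/9 ≈ -54.444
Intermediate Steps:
W(R, n) = -2/3 (W(R, n) = -1/3 + ((-3 + 4) - 4)/9 = -1/3 + (1 - 4)/9 = -1/3 + (1/9)*(-3) = -1/3 - 1/3 = -2/3)
J = -2/3 ≈ -0.66667
o(E, L) = 2 + E*L**2 (o(E, L) = (L*E)*L + 2 = (E*L)*L + 2 = E*L**2 + 2 = 2 + E*L**2)
X(B) = -2/(3*B)
-490*X(o(-2, 2)) = -(-980)/(3*(2 - 2*2**2)) = -(-980)/(3*(2 - 2*4)) = -(-980)/(3*(2 - 8)) = -(-980)/(3*(-6)) = -(-980)*(-1)/(3*6) = -490*1/9 = -490/9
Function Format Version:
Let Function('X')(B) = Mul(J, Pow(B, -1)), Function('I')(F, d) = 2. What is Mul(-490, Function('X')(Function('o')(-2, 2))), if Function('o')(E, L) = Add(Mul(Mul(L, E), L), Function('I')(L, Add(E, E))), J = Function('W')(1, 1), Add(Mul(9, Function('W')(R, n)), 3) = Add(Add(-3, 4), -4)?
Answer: Rational(-490, 9) ≈ -54.444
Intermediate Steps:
Function('W')(R, n) = Rational(-2, 3) (Function('W')(R, n) = Add(Rational(-1, 3), Mul(Rational(1, 9), Add(Add(-3, 4), -4))) = Add(Rational(-1, 3), Mul(Rational(1, 9), Add(1, -4))) = Add(Rational(-1, 3), Mul(Rational(1, 9), -3)) = Add(Rational(-1, 3), Rational(-1, 3)) = Rational(-2, 3))
J = Rational(-2, 3) ≈ -0.66667
Function('o')(E, L) = Add(2, Mul(E, Pow(L, 2))) (Function('o')(E, L) = Add(Mul(Mul(L, E), L), 2) = Add(Mul(Mul(E, L), L), 2) = Add(Mul(E, Pow(L, 2)), 2) = Add(2, Mul(E, Pow(L, 2))))
Function('X')(B) = Mul(Rational(-2, 3), Pow(B, -1))
Mul(-490, Function('X')(Function('o')(-2, 2))) = Mul(-490, Mul(Rational(-2, 3), Pow(Add(2, Mul(-2, Pow(2, 2))), -1))) = Mul(-490, Mul(Rational(-2, 3), Pow(Add(2, Mul(-2, 4)), -1))) = Mul(-490, Mul(Rational(-2, 3), Pow(Add(2, -8), -1))) = Mul(-490, Mul(Rational(-2, 3), Pow(-6, -1))) = Mul(-490, Mul(Rational(-2, 3), Rational(-1, 6))) = Mul(-490, Rational(1, 9)) = Rational(-490, 9)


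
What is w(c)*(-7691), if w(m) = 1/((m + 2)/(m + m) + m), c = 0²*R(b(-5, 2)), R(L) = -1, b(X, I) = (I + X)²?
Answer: 0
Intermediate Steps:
c = 0 (c = 0²*(-1) = 0*(-1) = 0)
w(m) = 1/(m + (2 + m)/(2*m)) (w(m) = 1/((2 + m)/((2*m)) + m) = 1/((2 + m)*(1/(2*m)) + m) = 1/((2 + m)/(2*m) + m) = 1/(m + (2 + m)/(2*m)))
w(c)*(-7691) = (2*0/(2 + 0 + 2*0²))*(-7691) = (2*0/(2 + 0 + 2*0))*(-7691) = (2*0/(2 + 0 + 0))*(-7691) = (2*0/2)*(-7691) = (2*0*(½))*(-7691) = 0*(-7691) = 0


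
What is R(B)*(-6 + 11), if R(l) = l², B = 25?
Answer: 3125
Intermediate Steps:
R(B)*(-6 + 11) = 25²*(-6 + 11) = 625*5 = 3125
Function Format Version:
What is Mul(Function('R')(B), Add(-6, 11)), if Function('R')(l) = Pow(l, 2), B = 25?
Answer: 3125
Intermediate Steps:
Mul(Function('R')(B), Add(-6, 11)) = Mul(Pow(25, 2), Add(-6, 11)) = Mul(625, 5) = 3125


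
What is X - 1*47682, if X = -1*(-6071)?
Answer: -41611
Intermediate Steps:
X = 6071
X - 1*47682 = 6071 - 1*47682 = 6071 - 47682 = -41611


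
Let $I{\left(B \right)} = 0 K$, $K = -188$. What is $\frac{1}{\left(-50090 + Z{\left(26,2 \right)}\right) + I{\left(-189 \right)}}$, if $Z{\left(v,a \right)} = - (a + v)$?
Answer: $- \frac{1}{50118} \approx -1.9953 \cdot 10^{-5}$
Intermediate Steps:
$I{\left(B \right)} = 0$ ($I{\left(B \right)} = 0 \left(-188\right) = 0$)
$Z{\left(v,a \right)} = - a - v$
$\frac{1}{\left(-50090 + Z{\left(26,2 \right)}\right) + I{\left(-189 \right)}} = \frac{1}{\left(-50090 - 28\right) + 0} = \frac{1}{-50118 + 0} = \frac{1}{-50118} = - \frac{1}{50118}$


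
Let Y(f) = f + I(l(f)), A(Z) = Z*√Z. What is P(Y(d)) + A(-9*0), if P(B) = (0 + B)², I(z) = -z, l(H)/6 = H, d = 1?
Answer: 25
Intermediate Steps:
A(Z) = Z^(3/2)
l(H) = 6*H
Y(f) = -5*f (Y(f) = f - 6*f = -5*f)
P(B) = B²
P(Y(d)) + A(-9*0) = (-5*1)² + (-9*0)^(3/2) = (-5)² + 0^(3/2) = 25 + 0 = 25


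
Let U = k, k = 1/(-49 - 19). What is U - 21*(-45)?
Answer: 64259/68 ≈ 944.99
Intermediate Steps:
k = -1/68 (k = 1/(-68) = -1/68 ≈ -0.014706)
U = -1/68 ≈ -0.014706
U - 21*(-45) = -1/68 - 21*(-45) = -1/68 + 945 = 64259/68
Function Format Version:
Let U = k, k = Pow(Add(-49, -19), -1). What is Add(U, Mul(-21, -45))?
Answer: Rational(64259, 68) ≈ 944.99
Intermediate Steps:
k = Rational(-1, 68) (k = Pow(-68, -1) = Rational(-1, 68) ≈ -0.014706)
U = Rational(-1, 68) ≈ -0.014706
Add(U, Mul(-21, -45)) = Add(Rational(-1, 68), Mul(-21, -45)) = Add(Rational(-1, 68), 945) = Rational(64259, 68)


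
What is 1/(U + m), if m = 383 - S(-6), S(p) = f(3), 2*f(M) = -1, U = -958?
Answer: -2/1149 ≈ -0.0017406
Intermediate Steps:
f(M) = -½ (f(M) = (½)*(-1) = -½)
S(p) = -½
m = 767/2 (m = 383 - 1*(-½) = 383 + ½ = 767/2 ≈ 383.50)
1/(U + m) = 1/(-958 + 767/2) = 1/(-1149/2) = -2/1149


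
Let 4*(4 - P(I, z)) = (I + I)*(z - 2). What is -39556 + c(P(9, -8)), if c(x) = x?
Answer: -39507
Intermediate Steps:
P(I, z) = 4 - I*(-2 + z)/2 (P(I, z) = 4 - (I + I)*(z - 2)/4 = 4 - 2*I*(-2 + z)/4 = 4 - I*(-2 + z)/2)
-39556 + c(P(9, -8)) = -39556 + (4 + 9 - 1/2*9*(-8)) = -39556 + (4 + 9 + 36) = -39556 + 49 = -39507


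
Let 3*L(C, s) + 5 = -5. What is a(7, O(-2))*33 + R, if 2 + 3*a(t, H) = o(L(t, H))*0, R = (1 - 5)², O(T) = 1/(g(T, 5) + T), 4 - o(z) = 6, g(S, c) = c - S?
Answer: -6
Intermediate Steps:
L(C, s) = -10/3 (L(C, s) = -5/3 + (⅓)*(-5) = -5/3 - 5/3 = -10/3)
o(z) = -2 (o(z) = 4 - 1*6 = 4 - 6 = -2)
O(T) = ⅕ (O(T) = 1/((5 - T) + T) = 1/5 = ⅕)
R = 16 (R = (-4)² = 16)
a(t, H) = -⅔ (a(t, H) = -⅔ + (-2*0)/3 = -⅔ + (⅓)*0 = -⅔ + 0 = -⅔)
a(7, O(-2))*33 + R = -⅔*33 + 16 = -22 + 16 = -6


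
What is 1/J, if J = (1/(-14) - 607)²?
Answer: 196/72233001 ≈ 2.7134e-6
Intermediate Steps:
J = 72233001/196 (J = (-1/14 - 607)² = (-8499/14)² = 72233001/196 ≈ 3.6854e+5)
1/J = 1/(72233001/196) = 196/72233001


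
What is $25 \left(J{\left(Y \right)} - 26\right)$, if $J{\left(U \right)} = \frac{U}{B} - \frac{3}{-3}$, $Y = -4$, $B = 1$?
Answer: $-725$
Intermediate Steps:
$J{\left(U \right)} = 1 + U$ ($J{\left(U \right)} = \frac{U}{1} - \frac{3}{-3} = U 1 - -1 = U + 1 = 1 + U$)
$25 \left(J{\left(Y \right)} - 26\right) = 25 \left(\left(1 - 4\right) - 26\right) = 25 \left(-3 - 26\right) = 25 \left(-29\right) = -725$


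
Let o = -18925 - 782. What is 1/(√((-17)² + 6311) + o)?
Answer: -6569/129453083 - 10*√66/388359249 ≈ -5.0953e-5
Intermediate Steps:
o = -19707
1/(√((-17)² + 6311) + o) = 1/(√((-17)² + 6311) - 19707) = 1/(√(289 + 6311) - 19707) = 1/(√6600 - 19707) = 1/(10*√66 - 19707) = 1/(-19707 + 10*√66)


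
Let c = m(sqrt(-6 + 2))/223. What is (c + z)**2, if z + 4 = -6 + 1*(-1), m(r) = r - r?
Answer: 121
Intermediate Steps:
m(r) = 0
c = 0 (c = 0/223 = 0*(1/223) = 0)
z = -11 (z = -4 + (-6 + 1*(-1)) = -4 + (-6 - 1) = -4 - 7 = -11)
(c + z)**2 = (0 - 11)**2 = (-11)**2 = 121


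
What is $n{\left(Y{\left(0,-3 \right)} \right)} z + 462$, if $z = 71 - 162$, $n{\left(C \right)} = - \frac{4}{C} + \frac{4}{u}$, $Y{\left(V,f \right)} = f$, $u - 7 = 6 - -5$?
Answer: $\frac{2884}{9} \approx 320.44$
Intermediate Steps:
$u = 18$ ($u = 7 + \left(6 - -5\right) = 7 + \left(6 + 5\right) = 7 + 11 = 18$)
$n{\left(C \right)} = \frac{2}{9} - \frac{4}{C}$ ($n{\left(C \right)} = - \frac{4}{C} + \frac{4}{18} = - \frac{4}{C} + 4 \cdot \frac{1}{18} = - \frac{4}{C} + \frac{2}{9} = \frac{2}{9} - \frac{4}{C}$)
$z = -91$ ($z = 71 - 162 = -91$)
$n{\left(Y{\left(0,-3 \right)} \right)} z + 462 = \left(\frac{2}{9} - \frac{4}{-3}\right) \left(-91\right) + 462 = \left(\frac{2}{9} - - \frac{4}{3}\right) \left(-91\right) + 462 = \left(\frac{2}{9} + \frac{4}{3}\right) \left(-91\right) + 462 = \frac{14}{9} \left(-91\right) + 462 = - \frac{1274}{9} + 462 = \frac{2884}{9}$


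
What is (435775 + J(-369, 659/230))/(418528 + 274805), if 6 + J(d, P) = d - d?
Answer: 435769/693333 ≈ 0.62851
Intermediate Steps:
J(d, P) = -6 (J(d, P) = -6 + (d - d) = -6 + 0 = -6)
(435775 + J(-369, 659/230))/(418528 + 274805) = (435775 - 6)/(418528 + 274805) = 435769/693333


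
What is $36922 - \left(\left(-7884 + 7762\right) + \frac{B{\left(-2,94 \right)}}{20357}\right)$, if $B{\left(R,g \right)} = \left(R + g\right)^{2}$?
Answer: $\frac{754096244}{20357} \approx 37044.0$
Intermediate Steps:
$36922 - \left(\left(-7884 + 7762\right) + \frac{B{\left(-2,94 \right)}}{20357}\right) = 36922 - \left(\left(-7884 + 7762\right) + \frac{\left(-2 + 94\right)^{2}}{20357}\right) = 36922 - \left(-122 + 92^{2} \cdot \frac{1}{20357}\right) = 36922 - \left(-122 + 8464 \cdot \frac{1}{20357}\right) = 36922 - \left(-122 + \frac{8464}{20357}\right) = 36922 - - \frac{2475090}{20357} = 36922 + \frac{2475090}{20357} = \frac{754096244}{20357}$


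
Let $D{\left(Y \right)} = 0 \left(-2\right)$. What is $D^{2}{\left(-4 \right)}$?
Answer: $0$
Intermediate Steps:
$D{\left(Y \right)} = 0$
$D^{2}{\left(-4 \right)} = 0^{2} = 0$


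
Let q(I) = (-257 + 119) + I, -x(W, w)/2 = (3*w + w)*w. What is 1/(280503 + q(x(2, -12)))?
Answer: 1/279213 ≈ 3.5815e-6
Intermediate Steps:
x(W, w) = -8*w² (x(W, w) = -2*(3*w + w)*w = -2*4*w*w = -8*w²)
q(I) = -138 + I
1/(280503 + q(x(2, -12))) = 1/(280503 + (-138 - 8*(-12)²)) = 1/(280503 + (-138 - 8*144)) = 1/(280503 + (-138 - 1152)) = 1/(280503 - 1290) = 1/279213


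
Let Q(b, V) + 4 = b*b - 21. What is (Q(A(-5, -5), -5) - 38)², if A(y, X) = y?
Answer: 1444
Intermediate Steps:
Q(b, V) = -25 + b² (Q(b, V) = -4 + (b*b - 21) = -4 + (b² - 21) = -4 + (-21 + b²) = -25 + b²)
(Q(A(-5, -5), -5) - 38)² = ((-25 + (-5)²) - 38)² = ((-25 + 25) - 38)² = (0 - 38)² = (-38)² = 1444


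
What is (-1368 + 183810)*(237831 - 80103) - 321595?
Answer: 28775890181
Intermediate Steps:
(-1368 + 183810)*(237831 - 80103) - 321595 = 182442*157728 - 321595 = 28776211776 - 321595 = 28775890181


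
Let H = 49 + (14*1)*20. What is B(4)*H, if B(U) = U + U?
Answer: 2632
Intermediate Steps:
B(U) = 2*U
H = 329 (H = 49 + 14*20 = 49 + 280 = 329)
B(4)*H = (2*4)*329 = 8*329 = 2632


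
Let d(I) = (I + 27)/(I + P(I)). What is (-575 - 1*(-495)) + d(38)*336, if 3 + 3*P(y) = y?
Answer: 53600/149 ≈ 359.73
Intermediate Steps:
P(y) = -1 + y/3
d(I) = (27 + I)/(-1 + 4*I/3) (d(I) = (I + 27)/(I + (-1 + I/3)) = (27 + I)/(-1 + 4*I/3))
(-575 - 1*(-495)) + d(38)*336 = (-575 - 1*(-495)) + (3*(27 + 38)/(-3 + 4*38))*336 = (-575 + 495) + (3*65/(-3 + 152))*336 = -80 + (3*65/149)*336 = -80 + (3*(1/149)*65)*336 = -80 + (195/149)*336 = -80 + 65520/149 = 53600/149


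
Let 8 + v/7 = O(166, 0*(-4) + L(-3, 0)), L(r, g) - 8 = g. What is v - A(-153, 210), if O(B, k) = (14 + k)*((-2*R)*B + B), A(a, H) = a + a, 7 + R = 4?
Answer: 179198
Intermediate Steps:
R = -3 (R = -7 + 4 = -3)
L(r, g) = 8 + g
A(a, H) = 2*a
O(B, k) = 7*B*(14 + k) (O(B, k) = (14 + k)*((-2*(-3))*B + B) = (14 + k)*(6*B + B) = (14 + k)*(7*B) = 7*B*(14 + k))
v = 178892 (v = -56 + 7*(7*166*(14 + (0*(-4) + (8 + 0)))) = -56 + 7*(7*166*(14 + (0 + 8))) = -56 + 7*(7*166*(14 + 8)) = -56 + 7*(7*166*22) = -56 + 7*25564 = -56 + 178948 = 178892)
v - A(-153, 210) = 178892 - 2*(-153) = 178892 - 1*(-306) = 178892 + 306 = 179198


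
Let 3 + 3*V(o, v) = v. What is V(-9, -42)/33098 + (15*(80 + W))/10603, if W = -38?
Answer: 20692695/350938094 ≈ 0.058964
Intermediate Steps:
V(o, v) = -1 + v/3
V(-9, -42)/33098 + (15*(80 + W))/10603 = (-1 + (⅓)*(-42))/33098 + (15*(80 - 38))/10603 = (-1 - 14)*(1/33098) + (15*42)*(1/10603) = -15*1/33098 + 630*(1/10603) = -15/33098 + 630/10603 = 20692695/350938094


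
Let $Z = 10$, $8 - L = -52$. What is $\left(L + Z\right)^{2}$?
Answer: $4900$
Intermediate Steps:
$L = 60$ ($L = 8 - -52 = 8 + 52 = 60$)
$\left(L + Z\right)^{2} = \left(60 + 10\right)^{2} = 70^{2} = 4900$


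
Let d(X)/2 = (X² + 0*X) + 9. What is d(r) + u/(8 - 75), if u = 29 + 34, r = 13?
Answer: 23789/67 ≈ 355.06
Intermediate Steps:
u = 63
d(X) = 18 + 2*X² (d(X) = 2*((X² + 0*X) + 9) = 2*((X² + 0) + 9) = 2*(X² + 9) = 2*(9 + X²) = 18 + 2*X²)
d(r) + u/(8 - 75) = (18 + 2*13²) + 63/(8 - 75) = (18 + 2*169) + 63/(-67) = (18 + 338) - 1/67*63 = 356 - 63/67 = 23789/67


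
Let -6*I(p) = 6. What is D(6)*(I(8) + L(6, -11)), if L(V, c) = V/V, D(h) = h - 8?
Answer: 0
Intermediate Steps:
I(p) = -1 (I(p) = -⅙*6 = -1)
D(h) = -8 + h
L(V, c) = 1
D(6)*(I(8) + L(6, -11)) = (-8 + 6)*(-1 + 1) = -2*0 = 0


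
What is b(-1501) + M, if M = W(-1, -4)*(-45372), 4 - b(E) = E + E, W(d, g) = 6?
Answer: -269226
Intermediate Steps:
b(E) = 4 - 2*E (b(E) = 4 - (E + E) = 4 - 2*E)
M = -272232 (M = 6*(-45372) = -272232)
b(-1501) + M = (4 - 2*(-1501)) - 272232 = (4 + 3002) - 272232 = 3006 - 272232 = -269226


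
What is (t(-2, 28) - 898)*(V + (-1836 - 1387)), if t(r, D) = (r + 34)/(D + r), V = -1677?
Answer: 57124200/13 ≈ 4.3942e+6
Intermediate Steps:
t(r, D) = (34 + r)/(D + r)
(t(-2, 28) - 898)*(V + (-1836 - 1387)) = ((34 - 2)/(28 - 2) - 898)*(-1677 + (-1836 - 1387)) = (32/26 - 898)*(-1677 - 3223) = ((1/26)*32 - 898)*(-4900) = (16/13 - 898)*(-4900) = -11658/13*(-4900) = 57124200/13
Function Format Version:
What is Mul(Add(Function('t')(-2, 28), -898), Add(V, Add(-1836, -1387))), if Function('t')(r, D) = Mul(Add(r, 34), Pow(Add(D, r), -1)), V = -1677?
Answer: Rational(57124200, 13) ≈ 4.3942e+6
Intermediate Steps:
Function('t')(r, D) = Mul(Pow(Add(D, r), -1), Add(34, r)) (Function('t')(r, D) = Mul(Add(34, r), Pow(Add(D, r), -1)) = Mul(Pow(Add(D, r), -1), Add(34, r)))
Mul(Add(Function('t')(-2, 28), -898), Add(V, Add(-1836, -1387))) = Mul(Add(Mul(Pow(Add(28, -2), -1), Add(34, -2)), -898), Add(-1677, Add(-1836, -1387))) = Mul(Add(Mul(Pow(26, -1), 32), -898), Add(-1677, -3223)) = Mul(Add(Mul(Rational(1, 26), 32), -898), -4900) = Mul(Add(Rational(16, 13), -898), -4900) = Mul(Rational(-11658, 13), -4900) = Rational(57124200, 13)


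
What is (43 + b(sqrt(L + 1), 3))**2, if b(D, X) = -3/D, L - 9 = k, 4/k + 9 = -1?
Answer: (172 - sqrt(15))**2/16 ≈ 1766.7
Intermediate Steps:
k = -2/5 (k = 4/(-9 - 1) = 4/(-10) = 4*(-1/10) = -2/5 ≈ -0.40000)
L = 43/5 (L = 9 - 2/5 = 43/5 ≈ 8.6000)
(43 + b(sqrt(L + 1), 3))**2 = (43 - 3/sqrt(43/5 + 1))**2 = (43 - 3*sqrt(15)/12)**2 = (43 - sqrt(15)/4)**2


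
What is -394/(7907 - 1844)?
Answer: -394/6063 ≈ -0.064984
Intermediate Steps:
-394/(7907 - 1844) = -394/6063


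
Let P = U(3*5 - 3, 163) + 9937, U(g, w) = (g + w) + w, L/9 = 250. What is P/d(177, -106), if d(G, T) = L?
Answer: 137/30 ≈ 4.5667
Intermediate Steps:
L = 2250 (L = 9*250 = 2250)
d(G, T) = 2250
U(g, w) = g + 2*w
P = 10275 (P = ((3*5 - 3) + 2*163) + 9937 = ((15 - 3) + 326) + 9937 = (12 + 326) + 9937 = 338 + 9937 = 10275)
P/d(177, -106) = 10275/2250 = 10275*(1/2250) = 137/30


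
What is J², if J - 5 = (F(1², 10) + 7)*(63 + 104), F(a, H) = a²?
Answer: 1798281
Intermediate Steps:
J = 1341 (J = 5 + ((1²)² + 7)*(63 + 104) = 5 + (1² + 7)*167 = 5 + (1 + 7)*167 = 5 + 8*167 = 5 + 1336 = 1341)
J² = 1341² = 1798281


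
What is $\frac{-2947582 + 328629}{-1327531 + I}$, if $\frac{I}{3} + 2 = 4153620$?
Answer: $- \frac{2618953}{11133323} \approx -0.23524$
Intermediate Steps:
$I = 12460854$ ($I = -6 + 3 \cdot 4153620 = -6 + 12460860 = 12460854$)
$\frac{-2947582 + 328629}{-1327531 + I} = \frac{-2947582 + 328629}{-1327531 + 12460854} = - \frac{2618953}{11133323}$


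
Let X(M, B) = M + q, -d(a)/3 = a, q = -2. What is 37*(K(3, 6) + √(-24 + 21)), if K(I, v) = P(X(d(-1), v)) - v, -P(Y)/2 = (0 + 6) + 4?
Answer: -962 + 37*I*√3 ≈ -962.0 + 64.086*I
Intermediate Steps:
d(a) = -3*a
X(M, B) = -2 + M (X(M, B) = M - 2 = -2 + M)
P(Y) = -20 (P(Y) = -2*((0 + 6) + 4) = -2*(6 + 4) = -2*10 = -20)
K(I, v) = -20 - v
37*(K(3, 6) + √(-24 + 21)) = 37*((-20 - 1*6) + √(-24 + 21)) = 37*((-20 - 6) + √(-3)) = 37*(-26 + I*√3) = -962 + 37*I*√3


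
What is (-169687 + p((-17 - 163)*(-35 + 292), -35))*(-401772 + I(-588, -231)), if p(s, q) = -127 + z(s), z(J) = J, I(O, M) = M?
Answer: 86862396222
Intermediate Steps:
p(s, q) = -127 + s
(-169687 + p((-17 - 163)*(-35 + 292), -35))*(-401772 + I(-588, -231)) = (-169687 + (-127 + (-17 - 163)*(-35 + 292)))*(-401772 - 231) = (-169687 + (-127 - 180*257))*(-402003) = (-169687 + (-127 - 46260))*(-402003) = (-169687 - 46387)*(-402003) = -216074*(-402003) = 86862396222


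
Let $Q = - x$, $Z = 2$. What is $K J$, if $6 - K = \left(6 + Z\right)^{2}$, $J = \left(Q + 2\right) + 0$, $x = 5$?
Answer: $174$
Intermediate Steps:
$Q = -5$ ($Q = \left(-1\right) 5 = -5$)
$J = -3$ ($J = \left(-5 + 2\right) + 0 = -3 + 0 = -3$)
$K = -58$ ($K = 6 - \left(6 + 2\right)^{2} = 6 - 8^{2} = 6 - 64 = -58$)
$K J = \left(-58\right) \left(-3\right) = 174$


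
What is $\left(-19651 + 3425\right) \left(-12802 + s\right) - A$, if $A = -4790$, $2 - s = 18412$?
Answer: $506450702$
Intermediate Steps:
$s = -18410$ ($s = 2 - 18412 = -18410$)
$\left(-19651 + 3425\right) \left(-12802 + s\right) - A = \left(-19651 + 3425\right) \left(-12802 - 18410\right) - -4790 = \left(-16226\right) \left(-31212\right) + 4790 = 506445912 + 4790 = 506450702$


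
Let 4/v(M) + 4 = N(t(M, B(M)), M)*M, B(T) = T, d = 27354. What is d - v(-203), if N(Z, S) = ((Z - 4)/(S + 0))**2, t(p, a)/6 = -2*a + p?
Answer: 10084107011/368652 ≈ 27354.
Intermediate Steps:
t(p, a) = -12*a + 6*p (t(p, a) = 6*(-2*a + p) = 6*(p - 2*a) = -12*a + 6*p)
N(Z, S) = (-4 + Z)**2/S**2 (N(Z, S) = ((-4 + Z)/S)**2 = (-4 + Z)**2/S**2)
v(M) = 4/(-4 + (-4 - 6*M)**2/M) (v(M) = 4/(-4 + ((-4 + (-12*M + 6*M))**2/M**2)*M) = 4/(-4 + ((-4 - 6*M)**2/M**2)*M) = 4/(-4 + (-4 - 6*M)**2/M))
d - v(-203) = 27354 - (-203)/((2 + 3*(-203))**2 - 1*(-203)) = 27354 - (-203)/((2 - 609)**2 + 203) = 27354 - (-203)/((-607)**2 + 203) = 27354 - (-203)/(368449 + 203) = 27354 - (-203)/368652 = 27354 - 1*(-203/368652) = 27354 + 203/368652 = 10084107011/368652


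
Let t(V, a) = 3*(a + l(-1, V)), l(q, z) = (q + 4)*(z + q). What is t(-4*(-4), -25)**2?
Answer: 3600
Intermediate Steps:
l(q, z) = (4 + q)*(q + z)
t(V, a) = -9 + 3*a + 9*V (t(V, a) = 3*(a + ((-1)**2 + 4*(-1) + 4*V - V)) = 3*(a + (1 - 4 + 4*V - V)) = 3*(a + (-3 + 3*V)) = 3*(-3 + a + 3*V) = -9 + 3*a + 9*V)
t(-4*(-4), -25)**2 = (-9 + 3*(-25) + 9*(-4*(-4)))**2 = (-9 - 75 + 9*16)**2 = (-9 - 75 + 144)**2 = 60**2 = 3600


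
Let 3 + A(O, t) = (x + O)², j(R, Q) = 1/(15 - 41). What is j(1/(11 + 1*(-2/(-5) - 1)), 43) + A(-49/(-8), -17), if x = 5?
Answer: 100445/832 ≈ 120.73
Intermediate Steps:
j(R, Q) = -1/26 (j(R, Q) = 1/(-26) = -1/26)
A(O, t) = -3 + (5 + O)²
j(1/(11 + 1*(-2/(-5) - 1)), 43) + A(-49/(-8), -17) = -1/26 + (-3 + (5 - 49/(-8))²) = -1/26 + (-3 + (5 - 49*(-⅛))²) = -1/26 + (-3 + (5 + 49/8)²) = -1/26 + (-3 + (89/8)²) = -1/26 + (-3 + 7921/64) = -1/26 + 7729/64 = 100445/832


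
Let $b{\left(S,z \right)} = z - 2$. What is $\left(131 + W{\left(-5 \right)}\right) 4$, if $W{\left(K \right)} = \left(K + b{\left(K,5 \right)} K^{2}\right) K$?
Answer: $-876$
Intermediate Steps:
$b{\left(S,z \right)} = -2 + z$ ($b{\left(S,z \right)} = z - 2 = -2 + z$)
$W{\left(K \right)} = K \left(K + 3 K^{2}\right)$ ($W{\left(K \right)} = \left(K + \left(-2 + 5\right) K^{2}\right) K = \left(K + 3 K^{2}\right) K = K \left(K + 3 K^{2}\right)$)
$\left(131 + W{\left(-5 \right)}\right) 4 = \left(131 + \left(-5\right)^{2} \left(1 + 3 \left(-5\right)\right)\right) 4 = \left(131 + 25 \left(1 - 15\right)\right) 4 = \left(131 + 25 \left(-14\right)\right) 4 = \left(131 - 350\right) 4 = \left(-219\right) 4 = -876$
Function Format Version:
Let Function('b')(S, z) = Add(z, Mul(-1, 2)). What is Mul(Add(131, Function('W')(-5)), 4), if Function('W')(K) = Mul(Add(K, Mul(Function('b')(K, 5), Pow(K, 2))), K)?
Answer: -876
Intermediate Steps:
Function('b')(S, z) = Add(-2, z) (Function('b')(S, z) = Add(z, -2) = Add(-2, z))
Function('W')(K) = Mul(K, Add(K, Mul(3, Pow(K, 2)))) (Function('W')(K) = Mul(Add(K, Mul(Add(-2, 5), Pow(K, 2))), K) = Mul(Add(K, Mul(3, Pow(K, 2))), K) = Mul(K, Add(K, Mul(3, Pow(K, 2)))))
Mul(Add(131, Function('W')(-5)), 4) = Mul(Add(131, Mul(Pow(-5, 2), Add(1, Mul(3, -5)))), 4) = Mul(Add(131, Mul(25, Add(1, -15))), 4) = Mul(Add(131, Mul(25, -14)), 4) = Mul(Add(131, -350), 4) = Mul(-219, 4) = -876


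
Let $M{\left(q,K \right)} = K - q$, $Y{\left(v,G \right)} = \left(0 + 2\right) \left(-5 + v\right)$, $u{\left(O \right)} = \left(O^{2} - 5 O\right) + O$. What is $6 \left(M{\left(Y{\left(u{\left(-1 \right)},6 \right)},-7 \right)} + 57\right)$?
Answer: $300$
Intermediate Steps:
$u{\left(O \right)} = O^{2} - 4 O$
$Y{\left(v,G \right)} = -10 + 2 v$ ($Y{\left(v,G \right)} = 2 \left(-5 + v\right) = -10 + 2 v$)
$6 \left(M{\left(Y{\left(u{\left(-1 \right)},6 \right)},-7 \right)} + 57\right) = 6 \left(\left(-7 - \left(-10 + 2 \left(- (-4 - 1)\right)\right)\right) + 57\right) = 6 \left(\left(-7 - \left(-10 + 2 \left(\left(-1\right) \left(-5\right)\right)\right)\right) + 57\right) = 6 \left(\left(-7 - \left(-10 + 2 \cdot 5\right)\right) + 57\right) = 6 \left(\left(-7 - \left(-10 + 10\right)\right) + 57\right) = 6 \left(\left(-7 - 0\right) + 57\right) = 6 \left(\left(-7 + 0\right) + 57\right) = 6 \left(-7 + 57\right) = 6 \cdot 50 = 300$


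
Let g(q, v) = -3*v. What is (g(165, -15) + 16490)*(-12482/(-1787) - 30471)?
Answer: -900152089325/1787 ≈ -5.0372e+8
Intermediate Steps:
(g(165, -15) + 16490)*(-12482/(-1787) - 30471) = (-3*(-15) + 16490)*(-12482/(-1787) - 30471) = (45 + 16490)*(-12482*(-1/1787) - 30471) = 16535*(12482/1787 - 30471) = 16535*(-54439195/1787) = -900152089325/1787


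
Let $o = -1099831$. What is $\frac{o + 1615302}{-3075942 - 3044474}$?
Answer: $- \frac{515471}{6120416} \approx -0.084222$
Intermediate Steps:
$\frac{o + 1615302}{-3075942 - 3044474} = \frac{-1099831 + 1615302}{-3075942 - 3044474} = \frac{515471}{-3075942 - 3044474} = \frac{515471}{-6120416} = 515471 \left(- \frac{1}{6120416}\right) = - \frac{515471}{6120416}$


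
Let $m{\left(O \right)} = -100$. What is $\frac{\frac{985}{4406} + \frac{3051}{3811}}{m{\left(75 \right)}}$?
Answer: $- \frac{17196541}{1679126600} \approx -0.010241$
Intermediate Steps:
$\frac{\frac{985}{4406} + \frac{3051}{3811}}{m{\left(75 \right)}} = \frac{\frac{985}{4406} + \frac{3051}{3811}}{-100} = \left(985 \cdot \frac{1}{4406} + 3051 \cdot \frac{1}{3811}\right) \left(- \frac{1}{100}\right) = \left(\frac{985}{4406} + \frac{3051}{3811}\right) \left(- \frac{1}{100}\right) = \frac{17196541}{16791266} \left(- \frac{1}{100}\right) = - \frac{17196541}{1679126600}$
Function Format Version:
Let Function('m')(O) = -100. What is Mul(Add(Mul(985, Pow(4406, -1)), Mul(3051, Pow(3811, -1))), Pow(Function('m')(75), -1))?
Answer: Rational(-17196541, 1679126600) ≈ -0.010241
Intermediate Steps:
Mul(Add(Mul(985, Pow(4406, -1)), Mul(3051, Pow(3811, -1))), Pow(Function('m')(75), -1)) = Mul(Add(Mul(985, Pow(4406, -1)), Mul(3051, Pow(3811, -1))), Pow(-100, -1)) = Mul(Add(Mul(985, Rational(1, 4406)), Mul(3051, Rational(1, 3811))), Rational(-1, 100)) = Mul(Add(Rational(985, 4406), Rational(3051, 3811)), Rational(-1, 100)) = Mul(Rational(17196541, 16791266), Rational(-1, 100)) = Rational(-17196541, 1679126600)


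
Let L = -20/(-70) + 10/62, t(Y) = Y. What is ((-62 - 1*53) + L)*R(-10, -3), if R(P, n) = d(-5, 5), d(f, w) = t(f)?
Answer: 124290/217 ≈ 572.76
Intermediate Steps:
d(f, w) = f
R(P, n) = -5
L = 97/217 (L = -20*(-1/70) + 10*(1/62) = 2/7 + 5/31 = 97/217 ≈ 0.44700)
((-62 - 1*53) + L)*R(-10, -3) = ((-62 - 1*53) + 97/217)*(-5) = ((-62 - 53) + 97/217)*(-5) = (-115 + 97/217)*(-5) = -24858/217*(-5) = 124290/217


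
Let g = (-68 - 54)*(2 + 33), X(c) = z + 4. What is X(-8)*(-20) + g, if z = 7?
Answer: -4490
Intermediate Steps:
X(c) = 11 (X(c) = 7 + 4 = 11)
g = -4270 (g = -122*35 = -4270)
X(-8)*(-20) + g = 11*(-20) - 4270 = -220 - 4270 = -4490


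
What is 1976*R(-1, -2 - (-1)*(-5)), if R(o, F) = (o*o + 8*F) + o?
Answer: -110656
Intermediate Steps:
R(o, F) = o + o² + 8*F (R(o, F) = (o² + 8*F) + o = o + o² + 8*F)
1976*R(-1, -2 - (-1)*(-5)) = 1976*(-1 + (-1)² + 8*(-2 - (-1)*(-5))) = 1976*(-1 + 1 + 8*(-2 - 1*5)) = 1976*(-1 + 1 + 8*(-2 - 5)) = 1976*(-1 + 1 + 8*(-7)) = 1976*(-1 + 1 - 56) = 1976*(-56) = -110656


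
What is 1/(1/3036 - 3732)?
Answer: -3036/11330351 ≈ -0.00026795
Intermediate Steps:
1/(1/3036 - 3732) = 1/(-11330351/3036) = -3036/11330351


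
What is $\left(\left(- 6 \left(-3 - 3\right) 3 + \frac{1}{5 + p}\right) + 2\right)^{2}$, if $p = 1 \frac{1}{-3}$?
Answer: $\frac{2380849}{196} \approx 12147.0$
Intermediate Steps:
$p = - \frac{1}{3}$ ($p = 1 \left(- \frac{1}{3}\right) = - \frac{1}{3} \approx -0.33333$)
$\left(\left(- 6 \left(-3 - 3\right) 3 + \frac{1}{5 + p}\right) + 2\right)^{2} = \left(\left(- 6 \left(-3 - 3\right) 3 + \frac{1}{5 - \frac{1}{3}}\right) + 2\right)^{2} = \left(\left(- 6 \left(\left(-6\right) 3\right) + \frac{1}{\frac{14}{3}}\right) + 2\right)^{2} = \left(\left(\left(-6\right) \left(-18\right) + \frac{3}{14}\right) + 2\right)^{2} = \left(\left(108 + \frac{3}{14}\right) + 2\right)^{2} = \left(\frac{1515}{14} + 2\right)^{2} = \left(\frac{1543}{14}\right)^{2} = \frac{2380849}{196}$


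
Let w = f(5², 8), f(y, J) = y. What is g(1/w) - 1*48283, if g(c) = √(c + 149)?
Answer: -48283 + 9*√46/5 ≈ -48271.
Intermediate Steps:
w = 25 (w = 5² = 25)
g(c) = √(149 + c)
g(1/w) - 1*48283 = √(149 + 1/25) - 1*48283 = √(149 + 1/25) - 48283 = √(3726/25) - 48283 = 9*√46/5 - 48283 = -48283 + 9*√46/5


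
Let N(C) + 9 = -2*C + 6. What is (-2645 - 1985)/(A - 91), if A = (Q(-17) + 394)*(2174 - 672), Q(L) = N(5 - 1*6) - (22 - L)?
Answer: -4630/531617 ≈ -0.0087093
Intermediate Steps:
N(C) = -3 - 2*C (N(C) = -9 + (-2*C + 6) = -9 + (6 - 2*C) = -3 - 2*C)
Q(L) = -23 + L (Q(L) = (-3 - 2*(5 - 1*6)) - (22 - L) = (-3 - 2*(5 - 6)) + (-22 + L) = (-3 - 2*(-1)) + (-22 + L) = (-3 + 2) + (-22 + L) = -1 + (-22 + L) = -23 + L)
A = 531708 (A = ((-23 - 17) + 394)*(2174 - 672) = (-40 + 394)*1502 = 354*1502 = 531708)
(-2645 - 1985)/(A - 91) = (-2645 - 1985)/(531708 - 91) = -4630/531617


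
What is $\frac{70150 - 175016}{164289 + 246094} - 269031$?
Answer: $- \frac{110405853739}{410383} \approx -2.6903 \cdot 10^{5}$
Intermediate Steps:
$\frac{70150 - 175016}{164289 + 246094} - 269031 = - \frac{104866}{410383} - 269031 = - \frac{110405853739}{410383}$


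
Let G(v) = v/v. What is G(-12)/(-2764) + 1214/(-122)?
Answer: -1677809/168604 ≈ -9.9512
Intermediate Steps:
G(v) = 1
G(-12)/(-2764) + 1214/(-122) = 1/(-2764) + 1214/(-122) = 1*(-1/2764) + 1214*(-1/122) = -1/2764 - 607/61 = -1677809/168604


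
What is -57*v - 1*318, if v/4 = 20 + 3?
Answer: -5562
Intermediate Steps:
v = 92 (v = 4*(20 + 3) = 4*23 = 92)
-57*v - 1*318 = -57*92 - 1*318 = -5244 - 318 = -5562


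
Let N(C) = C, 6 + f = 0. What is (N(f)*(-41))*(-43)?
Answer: -10578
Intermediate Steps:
f = -6 (f = -6 + 0 = -6)
(N(f)*(-41))*(-43) = -6*(-41)*(-43) = 246*(-43) = -10578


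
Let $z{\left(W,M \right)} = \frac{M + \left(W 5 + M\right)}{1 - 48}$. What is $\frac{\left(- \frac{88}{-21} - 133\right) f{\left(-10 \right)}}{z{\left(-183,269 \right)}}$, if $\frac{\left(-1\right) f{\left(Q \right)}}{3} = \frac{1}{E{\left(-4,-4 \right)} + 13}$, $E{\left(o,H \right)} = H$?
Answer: $\frac{127135}{23751} \approx 5.3528$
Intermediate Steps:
$f{\left(Q \right)} = - \frac{1}{3}$ ($f{\left(Q \right)} = - \frac{3}{-4 + 13} = - \frac{3}{9} = \left(-3\right) \frac{1}{9} = - \frac{1}{3}$)
$z{\left(W,M \right)} = - \frac{5 W}{47} - \frac{2 M}{47}$ ($z{\left(W,M \right)} = \frac{M + \left(5 W + M\right)}{-47} = \left(M + \left(M + 5 W\right)\right) \left(- \frac{1}{47}\right) = \left(2 M + 5 W\right) \left(- \frac{1}{47}\right) = - \frac{5 W}{47} - \frac{2 M}{47}$)
$\frac{\left(- \frac{88}{-21} - 133\right) f{\left(-10 \right)}}{z{\left(-183,269 \right)}} = \frac{\left(- \frac{88}{-21} - 133\right) \left(- \frac{1}{3}\right)}{\left(- \frac{5}{47}\right) \left(-183\right) - \frac{538}{47}} = \frac{\left(\left(-88\right) \left(- \frac{1}{21}\right) - 133\right) \left(- \frac{1}{3}\right)}{\frac{915}{47} - \frac{538}{47}} = \frac{\left(\frac{88}{21} - 133\right) \left(- \frac{1}{3}\right)}{\frac{377}{47}} = \left(- \frac{2705}{21}\right) \left(- \frac{1}{3}\right) \frac{47}{377} = \frac{2705}{63} \cdot \frac{47}{377} = \frac{127135}{23751}$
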